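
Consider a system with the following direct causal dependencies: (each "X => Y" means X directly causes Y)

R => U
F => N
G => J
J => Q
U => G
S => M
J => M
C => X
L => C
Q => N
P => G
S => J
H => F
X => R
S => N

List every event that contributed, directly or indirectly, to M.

C, G, J, L, P, R, S, U, X

Immediate causes of M: S, J.
Further upstream: L, C, X, R, U, P, G.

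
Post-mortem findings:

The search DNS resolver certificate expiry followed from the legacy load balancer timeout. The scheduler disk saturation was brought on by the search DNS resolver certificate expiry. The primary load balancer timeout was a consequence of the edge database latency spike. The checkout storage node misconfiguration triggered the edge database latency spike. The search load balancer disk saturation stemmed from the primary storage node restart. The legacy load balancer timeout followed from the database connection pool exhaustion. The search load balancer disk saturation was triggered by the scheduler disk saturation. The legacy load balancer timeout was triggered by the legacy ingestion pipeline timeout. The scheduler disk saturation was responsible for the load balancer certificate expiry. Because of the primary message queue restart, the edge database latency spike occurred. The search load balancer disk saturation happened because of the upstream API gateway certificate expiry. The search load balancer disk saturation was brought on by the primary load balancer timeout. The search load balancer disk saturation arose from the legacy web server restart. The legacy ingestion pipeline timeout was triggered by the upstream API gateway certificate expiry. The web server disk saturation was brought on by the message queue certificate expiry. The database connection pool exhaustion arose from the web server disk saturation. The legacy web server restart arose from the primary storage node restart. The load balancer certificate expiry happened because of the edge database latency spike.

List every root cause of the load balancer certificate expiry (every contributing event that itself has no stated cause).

Tracing upstream from the load balancer certificate expiry: the load balancer certificate expiry ← the scheduler disk saturation ← the search DNS resolver certificate expiry ← the legacy load balancer timeout ← the database connection pool exhaustion ← the web server disk saturation ← the message queue certificate expiry.
A separate upstream branch: the load balancer certificate expiry ← the edge database latency spike ← the primary message queue restart.
A separate upstream branch: the load balancer certificate expiry ← the scheduler disk saturation ← the search DNS resolver certificate expiry ← the legacy load balancer timeout ← the legacy ingestion pipeline timeout ← the upstream API gateway certificate expiry.
A separate upstream branch: the load balancer certificate expiry ← the edge database latency spike ← the checkout storage node misconfiguration.
Each of those chain origins has no stated cause.

the checkout storage node misconfiguration, the message queue certificate expiry, the primary message queue restart, the upstream API gateway certificate expiry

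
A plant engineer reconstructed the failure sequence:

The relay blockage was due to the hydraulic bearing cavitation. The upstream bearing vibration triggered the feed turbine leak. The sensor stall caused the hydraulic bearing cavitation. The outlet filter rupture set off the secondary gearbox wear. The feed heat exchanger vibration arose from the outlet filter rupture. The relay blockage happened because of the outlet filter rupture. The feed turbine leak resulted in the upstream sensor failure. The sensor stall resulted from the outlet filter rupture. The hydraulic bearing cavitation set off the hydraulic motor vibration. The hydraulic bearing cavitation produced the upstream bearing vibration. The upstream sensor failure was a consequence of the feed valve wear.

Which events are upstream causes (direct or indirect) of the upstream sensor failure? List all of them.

the feed turbine leak, the feed valve wear, the hydraulic bearing cavitation, the outlet filter rupture, the sensor stall, the upstream bearing vibration

Immediate causes of the upstream sensor failure: the feed valve wear, the feed turbine leak.
Further upstream: the outlet filter rupture, the sensor stall, the hydraulic bearing cavitation, the upstream bearing vibration.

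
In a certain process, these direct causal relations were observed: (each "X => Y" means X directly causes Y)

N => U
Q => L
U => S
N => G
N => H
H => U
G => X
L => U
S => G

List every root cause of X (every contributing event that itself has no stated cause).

N, Q

Tracing upstream from X: X ← G ← N.
A separate upstream branch: X ← G ← S ← U ← L ← Q.
Each of those chain origins has no stated cause.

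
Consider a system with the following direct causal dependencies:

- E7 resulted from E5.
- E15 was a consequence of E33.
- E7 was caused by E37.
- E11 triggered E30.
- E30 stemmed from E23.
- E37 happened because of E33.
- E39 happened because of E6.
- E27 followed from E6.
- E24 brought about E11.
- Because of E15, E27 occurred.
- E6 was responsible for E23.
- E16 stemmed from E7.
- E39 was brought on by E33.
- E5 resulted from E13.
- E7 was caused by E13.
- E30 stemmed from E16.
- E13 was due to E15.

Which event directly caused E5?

Upstream contributors include E33, E15, but only E13 feeds directly into E5.

E13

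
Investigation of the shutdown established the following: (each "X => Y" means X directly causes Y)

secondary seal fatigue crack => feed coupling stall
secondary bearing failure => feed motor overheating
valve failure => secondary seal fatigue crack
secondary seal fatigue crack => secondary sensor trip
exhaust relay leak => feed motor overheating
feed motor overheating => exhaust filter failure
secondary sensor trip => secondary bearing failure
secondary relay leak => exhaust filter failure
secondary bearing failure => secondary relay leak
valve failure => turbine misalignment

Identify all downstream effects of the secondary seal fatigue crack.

Direct effects: the feed coupling stall, the secondary sensor trip.
2 steps out: the secondary bearing failure.
3 steps out: the secondary relay leak, the feed motor overheating.
4 steps out: the exhaust filter failure.
Not reachable from it: the valve failure, the turbine misalignment, the exhaust relay leak.

the exhaust filter failure, the feed coupling stall, the feed motor overheating, the secondary bearing failure, the secondary relay leak, the secondary sensor trip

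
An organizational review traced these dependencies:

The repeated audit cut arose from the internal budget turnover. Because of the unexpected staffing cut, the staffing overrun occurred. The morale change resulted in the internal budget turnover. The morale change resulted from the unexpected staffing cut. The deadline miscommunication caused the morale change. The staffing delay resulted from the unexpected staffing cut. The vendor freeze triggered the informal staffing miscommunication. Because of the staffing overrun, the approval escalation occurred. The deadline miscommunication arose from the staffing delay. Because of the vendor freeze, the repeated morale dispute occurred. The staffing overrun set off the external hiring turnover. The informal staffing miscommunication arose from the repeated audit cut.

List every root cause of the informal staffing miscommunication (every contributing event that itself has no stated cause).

Tracing upstream from the informal staffing miscommunication: the informal staffing miscommunication ← the repeated audit cut ← the internal budget turnover ← the morale change ← the unexpected staffing cut.
A separate upstream branch: the informal staffing miscommunication ← the vendor freeze.
Each of those chain origins has no stated cause.

the unexpected staffing cut, the vendor freeze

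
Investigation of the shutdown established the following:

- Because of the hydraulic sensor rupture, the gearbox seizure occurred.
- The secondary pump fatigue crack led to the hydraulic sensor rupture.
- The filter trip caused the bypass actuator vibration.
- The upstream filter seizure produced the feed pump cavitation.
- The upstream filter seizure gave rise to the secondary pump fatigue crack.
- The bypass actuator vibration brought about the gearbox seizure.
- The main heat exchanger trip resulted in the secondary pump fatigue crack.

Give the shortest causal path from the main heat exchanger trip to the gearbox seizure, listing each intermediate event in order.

the main heat exchanger trip → the secondary pump fatigue crack
the secondary pump fatigue crack → the hydraulic sensor rupture
the hydraulic sensor rupture → the gearbox seizure
Length: 3 steps.

the main heat exchanger trip → the secondary pump fatigue crack → the hydraulic sensor rupture → the gearbox seizure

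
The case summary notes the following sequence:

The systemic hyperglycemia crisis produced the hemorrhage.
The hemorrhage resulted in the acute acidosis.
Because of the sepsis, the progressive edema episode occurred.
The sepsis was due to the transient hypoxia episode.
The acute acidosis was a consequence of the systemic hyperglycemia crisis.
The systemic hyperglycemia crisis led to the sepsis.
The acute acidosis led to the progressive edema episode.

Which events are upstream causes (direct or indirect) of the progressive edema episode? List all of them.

Immediate causes of the progressive edema episode: the sepsis, the acute acidosis.
Further upstream: the systemic hyperglycemia crisis, the hemorrhage, the transient hypoxia episode.

the acute acidosis, the hemorrhage, the sepsis, the systemic hyperglycemia crisis, the transient hypoxia episode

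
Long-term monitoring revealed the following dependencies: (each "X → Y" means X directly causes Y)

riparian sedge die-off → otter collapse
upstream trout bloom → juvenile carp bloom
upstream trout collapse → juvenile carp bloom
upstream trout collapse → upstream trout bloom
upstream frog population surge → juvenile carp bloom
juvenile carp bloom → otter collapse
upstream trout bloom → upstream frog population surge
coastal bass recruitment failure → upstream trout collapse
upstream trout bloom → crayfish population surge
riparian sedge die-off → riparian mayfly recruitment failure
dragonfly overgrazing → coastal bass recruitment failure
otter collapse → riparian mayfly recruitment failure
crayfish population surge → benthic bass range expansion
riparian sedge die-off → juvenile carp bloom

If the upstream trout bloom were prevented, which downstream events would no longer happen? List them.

the benthic bass range expansion, the crayfish population surge, the upstream frog population surge

Downstream of the upstream trout bloom: the crayfish population surge, the benthic bass range expansion, the upstream frog population surge, the juvenile carp bloom, the otter collapse, the riparian mayfly recruitment failure.
Of those, still caused via another path: the juvenile carp bloom, the otter collapse, the riparian mayfly recruitment failure.
The remainder have no surviving cause.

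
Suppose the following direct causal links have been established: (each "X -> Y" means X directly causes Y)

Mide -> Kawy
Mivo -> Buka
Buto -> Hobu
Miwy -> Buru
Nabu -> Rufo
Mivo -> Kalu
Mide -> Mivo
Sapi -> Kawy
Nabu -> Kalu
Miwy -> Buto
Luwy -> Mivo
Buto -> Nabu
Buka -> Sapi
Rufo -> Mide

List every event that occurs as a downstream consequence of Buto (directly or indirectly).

Direct effects: Nabu, Hobu.
2 steps out: Rufo, Kalu.
3 steps out: Mide.
4 steps out: Mivo, Kawy.
5 steps out: Buka.
6 steps out: Sapi.
Not reachable from it: Miwy, Buru, Luwy.

Buka, Hobu, Kalu, Kawy, Mide, Mivo, Nabu, Rufo, Sapi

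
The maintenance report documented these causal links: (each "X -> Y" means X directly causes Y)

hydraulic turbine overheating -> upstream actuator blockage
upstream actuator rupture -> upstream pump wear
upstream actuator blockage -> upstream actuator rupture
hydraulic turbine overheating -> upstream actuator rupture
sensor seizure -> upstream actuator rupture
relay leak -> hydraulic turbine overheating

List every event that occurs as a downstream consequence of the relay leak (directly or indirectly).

the hydraulic turbine overheating, the upstream actuator blockage, the upstream actuator rupture, the upstream pump wear

Direct effects: the hydraulic turbine overheating.
2 steps out: the upstream actuator blockage, the upstream actuator rupture.
3 steps out: the upstream pump wear.
Not reachable from it: the sensor seizure.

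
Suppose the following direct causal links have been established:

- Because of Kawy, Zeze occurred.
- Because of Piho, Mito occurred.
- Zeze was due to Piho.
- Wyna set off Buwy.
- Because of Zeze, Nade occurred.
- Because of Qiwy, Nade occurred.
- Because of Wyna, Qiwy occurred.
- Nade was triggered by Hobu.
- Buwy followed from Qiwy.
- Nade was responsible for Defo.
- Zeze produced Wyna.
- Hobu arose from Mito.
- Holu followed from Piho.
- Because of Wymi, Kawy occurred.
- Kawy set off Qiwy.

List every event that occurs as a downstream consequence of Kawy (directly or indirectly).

Buwy, Defo, Nade, Qiwy, Wyna, Zeze

Direct effects: Zeze, Qiwy.
2 steps out: Wyna, Buwy, Nade.
3 steps out: Defo.
Not reachable from it: Piho, Wymi, Holu, Mito, Hobu.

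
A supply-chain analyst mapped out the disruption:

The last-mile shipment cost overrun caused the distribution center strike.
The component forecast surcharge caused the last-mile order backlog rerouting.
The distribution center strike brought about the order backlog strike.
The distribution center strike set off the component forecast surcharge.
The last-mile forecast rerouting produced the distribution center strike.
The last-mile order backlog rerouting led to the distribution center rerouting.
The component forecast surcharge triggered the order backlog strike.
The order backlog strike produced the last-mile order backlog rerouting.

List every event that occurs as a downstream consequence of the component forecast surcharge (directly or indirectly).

Direct effects: the order backlog strike, the last-mile order backlog rerouting.
2 steps out: the distribution center rerouting.
Not reachable from it: the last-mile shipment cost overrun, the distribution center strike, the last-mile forecast rerouting.

the distribution center rerouting, the last-mile order backlog rerouting, the order backlog strike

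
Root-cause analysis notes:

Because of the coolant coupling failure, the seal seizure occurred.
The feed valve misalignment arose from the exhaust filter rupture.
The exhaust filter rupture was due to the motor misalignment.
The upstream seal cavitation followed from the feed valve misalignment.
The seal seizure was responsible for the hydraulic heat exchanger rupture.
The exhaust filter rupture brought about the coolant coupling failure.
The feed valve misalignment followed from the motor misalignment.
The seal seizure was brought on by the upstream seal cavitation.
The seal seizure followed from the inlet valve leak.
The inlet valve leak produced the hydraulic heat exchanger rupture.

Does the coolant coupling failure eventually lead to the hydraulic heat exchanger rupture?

Yes

There is a causal chain: the coolant coupling failure → the seal seizure → the hydraulic heat exchanger rupture.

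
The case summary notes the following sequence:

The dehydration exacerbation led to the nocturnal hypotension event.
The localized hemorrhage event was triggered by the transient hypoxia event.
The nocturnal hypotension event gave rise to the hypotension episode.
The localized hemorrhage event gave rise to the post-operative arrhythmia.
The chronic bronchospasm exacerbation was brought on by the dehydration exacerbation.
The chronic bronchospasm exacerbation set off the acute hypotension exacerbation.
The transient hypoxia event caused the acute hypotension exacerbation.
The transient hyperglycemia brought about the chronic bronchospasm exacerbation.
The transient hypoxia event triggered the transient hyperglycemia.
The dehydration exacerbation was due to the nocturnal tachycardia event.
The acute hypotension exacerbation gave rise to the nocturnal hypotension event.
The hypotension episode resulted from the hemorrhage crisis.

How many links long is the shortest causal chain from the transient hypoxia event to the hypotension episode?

Shortest chain: the transient hypoxia event → the acute hypotension exacerbation → the nocturnal hypotension event → the hypotension episode.

3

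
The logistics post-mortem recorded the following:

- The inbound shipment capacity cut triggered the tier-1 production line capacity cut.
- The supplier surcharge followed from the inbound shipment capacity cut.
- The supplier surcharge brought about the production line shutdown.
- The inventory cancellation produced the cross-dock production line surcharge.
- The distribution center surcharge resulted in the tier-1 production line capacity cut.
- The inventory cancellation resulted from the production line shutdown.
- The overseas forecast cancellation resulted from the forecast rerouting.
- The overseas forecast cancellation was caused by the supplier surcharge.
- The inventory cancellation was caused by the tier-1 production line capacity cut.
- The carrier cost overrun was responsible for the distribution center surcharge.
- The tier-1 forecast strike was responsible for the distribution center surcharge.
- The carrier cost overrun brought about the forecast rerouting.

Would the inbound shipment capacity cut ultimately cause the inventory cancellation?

There is a causal chain: the inbound shipment capacity cut → the tier-1 production line capacity cut → the inventory cancellation.

Yes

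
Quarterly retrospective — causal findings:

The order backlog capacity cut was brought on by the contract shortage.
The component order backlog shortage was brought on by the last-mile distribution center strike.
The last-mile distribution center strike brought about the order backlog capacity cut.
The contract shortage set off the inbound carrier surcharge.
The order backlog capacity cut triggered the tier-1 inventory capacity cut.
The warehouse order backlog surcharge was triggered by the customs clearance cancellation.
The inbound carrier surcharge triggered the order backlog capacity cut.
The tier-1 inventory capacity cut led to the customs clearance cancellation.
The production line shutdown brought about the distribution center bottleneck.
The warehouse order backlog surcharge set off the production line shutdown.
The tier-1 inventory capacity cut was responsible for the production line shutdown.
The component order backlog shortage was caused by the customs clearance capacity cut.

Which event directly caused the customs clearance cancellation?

the tier-1 inventory capacity cut

Upstream contributors include the contract shortage, the last-mile distribution center strike, the inbound carrier surcharge, the order backlog capacity cut, but only the tier-1 inventory capacity cut feeds directly into the customs clearance cancellation.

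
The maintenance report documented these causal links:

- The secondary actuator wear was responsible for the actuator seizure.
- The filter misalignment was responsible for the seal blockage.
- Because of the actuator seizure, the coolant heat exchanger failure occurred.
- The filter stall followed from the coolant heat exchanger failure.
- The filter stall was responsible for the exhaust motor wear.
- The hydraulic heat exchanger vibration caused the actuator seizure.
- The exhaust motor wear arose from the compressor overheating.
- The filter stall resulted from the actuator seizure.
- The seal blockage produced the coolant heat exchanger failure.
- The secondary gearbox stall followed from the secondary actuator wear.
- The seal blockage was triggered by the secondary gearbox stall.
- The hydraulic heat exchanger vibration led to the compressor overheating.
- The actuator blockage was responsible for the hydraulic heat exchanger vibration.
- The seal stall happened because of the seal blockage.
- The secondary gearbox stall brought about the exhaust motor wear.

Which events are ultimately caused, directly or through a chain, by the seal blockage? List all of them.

the coolant heat exchanger failure, the exhaust motor wear, the filter stall, the seal stall

Direct effects: the seal stall, the coolant heat exchanger failure.
2 steps out: the filter stall.
3 steps out: the exhaust motor wear.
Not reachable from it: the secondary actuator wear, the secondary gearbox stall, the filter misalignment, the actuator blockage, the hydraulic heat exchanger vibration, the compressor overheating, the actuator seizure.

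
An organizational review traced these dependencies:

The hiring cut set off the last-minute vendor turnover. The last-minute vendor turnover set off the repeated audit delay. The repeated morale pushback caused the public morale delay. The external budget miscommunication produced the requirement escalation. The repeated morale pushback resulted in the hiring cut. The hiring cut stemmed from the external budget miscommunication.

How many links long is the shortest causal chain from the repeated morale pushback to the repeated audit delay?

Shortest chain: the repeated morale pushback → the hiring cut → the last-minute vendor turnover → the repeated audit delay.

3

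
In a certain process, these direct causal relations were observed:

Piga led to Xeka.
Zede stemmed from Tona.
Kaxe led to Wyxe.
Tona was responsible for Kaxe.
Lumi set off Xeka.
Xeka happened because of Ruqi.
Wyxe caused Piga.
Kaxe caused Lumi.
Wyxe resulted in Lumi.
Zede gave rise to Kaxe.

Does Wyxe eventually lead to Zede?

No

Wyxe leads to Piga, Lumi, Xeka; Zede is not among them.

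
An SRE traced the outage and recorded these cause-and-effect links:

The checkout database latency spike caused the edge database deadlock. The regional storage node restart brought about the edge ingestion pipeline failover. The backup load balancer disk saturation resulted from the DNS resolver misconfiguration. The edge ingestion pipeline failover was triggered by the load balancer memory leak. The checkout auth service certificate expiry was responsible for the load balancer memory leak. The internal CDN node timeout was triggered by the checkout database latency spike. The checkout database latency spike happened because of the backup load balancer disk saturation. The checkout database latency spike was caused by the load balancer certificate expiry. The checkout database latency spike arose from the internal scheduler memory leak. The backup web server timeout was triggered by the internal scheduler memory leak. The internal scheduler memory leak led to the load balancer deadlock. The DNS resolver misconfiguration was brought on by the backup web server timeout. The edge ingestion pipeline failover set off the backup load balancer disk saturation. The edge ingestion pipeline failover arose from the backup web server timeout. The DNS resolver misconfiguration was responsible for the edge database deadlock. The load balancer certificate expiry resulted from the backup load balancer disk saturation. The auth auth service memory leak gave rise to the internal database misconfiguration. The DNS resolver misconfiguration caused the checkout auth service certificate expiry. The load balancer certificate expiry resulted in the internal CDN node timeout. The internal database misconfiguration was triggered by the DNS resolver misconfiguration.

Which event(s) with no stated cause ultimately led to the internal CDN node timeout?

the internal scheduler memory leak, the regional storage node restart

Tracing upstream from the internal CDN node timeout: the internal CDN node timeout ← the checkout database latency spike ← the internal scheduler memory leak.
A separate upstream branch: the internal CDN node timeout ← the load balancer certificate expiry ← the backup load balancer disk saturation ← the edge ingestion pipeline failover ← the regional storage node restart.
Each of those chain origins has no stated cause.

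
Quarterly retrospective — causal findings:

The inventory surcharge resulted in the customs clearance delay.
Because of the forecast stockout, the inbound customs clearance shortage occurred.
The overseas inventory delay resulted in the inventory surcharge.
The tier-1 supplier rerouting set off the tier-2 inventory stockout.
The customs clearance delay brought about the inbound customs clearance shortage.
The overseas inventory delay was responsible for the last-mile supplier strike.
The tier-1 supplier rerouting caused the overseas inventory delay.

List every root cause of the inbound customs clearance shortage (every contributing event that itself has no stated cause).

the forecast stockout, the tier-1 supplier rerouting

Tracing upstream from the inbound customs clearance shortage: the inbound customs clearance shortage ← the customs clearance delay ← the inventory surcharge ← the overseas inventory delay ← the tier-1 supplier rerouting.
A separate upstream branch: the inbound customs clearance shortage ← the forecast stockout.
Each of those chain origins has no stated cause.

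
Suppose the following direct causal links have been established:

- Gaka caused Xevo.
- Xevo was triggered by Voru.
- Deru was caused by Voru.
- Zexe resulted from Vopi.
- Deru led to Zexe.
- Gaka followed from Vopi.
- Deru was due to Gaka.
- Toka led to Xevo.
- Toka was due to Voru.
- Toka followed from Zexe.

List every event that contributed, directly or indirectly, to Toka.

Deru, Gaka, Vopi, Voru, Zexe

Immediate causes of Toka: Voru, Zexe.
Further upstream: Vopi, Gaka, Deru.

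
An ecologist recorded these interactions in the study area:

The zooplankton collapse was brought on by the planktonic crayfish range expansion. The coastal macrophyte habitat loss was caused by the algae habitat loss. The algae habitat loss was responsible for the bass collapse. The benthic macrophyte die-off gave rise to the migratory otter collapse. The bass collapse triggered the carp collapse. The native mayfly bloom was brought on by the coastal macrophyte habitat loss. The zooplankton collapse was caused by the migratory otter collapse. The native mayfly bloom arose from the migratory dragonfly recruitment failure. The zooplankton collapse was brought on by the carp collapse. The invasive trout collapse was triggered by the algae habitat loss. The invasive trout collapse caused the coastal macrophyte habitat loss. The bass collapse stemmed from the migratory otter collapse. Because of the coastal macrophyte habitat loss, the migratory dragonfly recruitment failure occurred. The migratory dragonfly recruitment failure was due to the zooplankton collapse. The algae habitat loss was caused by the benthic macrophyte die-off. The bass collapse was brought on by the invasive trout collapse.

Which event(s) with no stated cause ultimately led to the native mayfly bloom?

the benthic macrophyte die-off, the planktonic crayfish range expansion

Tracing upstream from the native mayfly bloom: the native mayfly bloom ← the coastal macrophyte habitat loss ← the algae habitat loss ← the benthic macrophyte die-off.
A separate upstream branch: the native mayfly bloom ← the migratory dragonfly recruitment failure ← the zooplankton collapse ← the planktonic crayfish range expansion.
Each of those chain origins has no stated cause.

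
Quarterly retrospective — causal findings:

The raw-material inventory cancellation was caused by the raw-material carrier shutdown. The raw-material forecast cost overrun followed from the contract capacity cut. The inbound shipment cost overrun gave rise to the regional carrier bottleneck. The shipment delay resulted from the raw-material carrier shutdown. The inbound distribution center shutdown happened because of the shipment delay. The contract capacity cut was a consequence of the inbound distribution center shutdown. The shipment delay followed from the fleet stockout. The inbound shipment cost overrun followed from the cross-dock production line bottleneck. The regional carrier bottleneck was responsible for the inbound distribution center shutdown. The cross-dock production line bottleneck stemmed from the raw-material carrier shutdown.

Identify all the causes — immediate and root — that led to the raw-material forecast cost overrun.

Immediate cause of the raw-material forecast cost overrun: the contract capacity cut.
Further upstream: the raw-material carrier shutdown, the cross-dock production line bottleneck, the shipment delay, the inbound shipment cost overrun, the regional carrier bottleneck, the inbound distribution center shutdown, the fleet stockout.

the contract capacity cut, the cross-dock production line bottleneck, the fleet stockout, the inbound distribution center shutdown, the inbound shipment cost overrun, the raw-material carrier shutdown, the regional carrier bottleneck, the shipment delay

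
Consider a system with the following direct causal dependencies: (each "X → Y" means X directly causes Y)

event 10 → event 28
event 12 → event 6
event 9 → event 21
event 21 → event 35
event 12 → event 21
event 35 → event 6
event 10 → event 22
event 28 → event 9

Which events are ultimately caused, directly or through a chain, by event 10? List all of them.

Direct effects: event 22, event 28.
2 steps out: event 9.
3 steps out: event 21.
4 steps out: event 35.
5 steps out: event 6.
Not reachable from it: event 12.

event 21, event 22, event 28, event 35, event 6, event 9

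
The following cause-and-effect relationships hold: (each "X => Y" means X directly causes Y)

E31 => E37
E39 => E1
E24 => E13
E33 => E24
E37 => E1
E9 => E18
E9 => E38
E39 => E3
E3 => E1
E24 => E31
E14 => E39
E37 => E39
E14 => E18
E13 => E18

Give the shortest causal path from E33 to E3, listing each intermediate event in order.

E33 → E24 → E31 → E37 → E39 → E3

E33 → E24
E24 → E31
E31 → E37
E37 → E39
E39 → E3
Length: 5 steps.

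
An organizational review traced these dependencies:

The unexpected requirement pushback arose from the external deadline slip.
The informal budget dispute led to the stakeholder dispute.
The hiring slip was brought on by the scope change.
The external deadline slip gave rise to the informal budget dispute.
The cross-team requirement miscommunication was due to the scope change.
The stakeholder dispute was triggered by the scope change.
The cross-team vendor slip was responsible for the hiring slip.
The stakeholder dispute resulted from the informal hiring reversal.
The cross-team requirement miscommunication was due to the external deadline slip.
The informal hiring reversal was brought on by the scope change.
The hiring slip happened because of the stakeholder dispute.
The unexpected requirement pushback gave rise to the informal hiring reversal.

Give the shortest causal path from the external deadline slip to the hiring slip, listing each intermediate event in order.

the external deadline slip → the informal budget dispute
the informal budget dispute → the stakeholder dispute
the stakeholder dispute → the hiring slip
Length: 3 steps.

the external deadline slip → the informal budget dispute → the stakeholder dispute → the hiring slip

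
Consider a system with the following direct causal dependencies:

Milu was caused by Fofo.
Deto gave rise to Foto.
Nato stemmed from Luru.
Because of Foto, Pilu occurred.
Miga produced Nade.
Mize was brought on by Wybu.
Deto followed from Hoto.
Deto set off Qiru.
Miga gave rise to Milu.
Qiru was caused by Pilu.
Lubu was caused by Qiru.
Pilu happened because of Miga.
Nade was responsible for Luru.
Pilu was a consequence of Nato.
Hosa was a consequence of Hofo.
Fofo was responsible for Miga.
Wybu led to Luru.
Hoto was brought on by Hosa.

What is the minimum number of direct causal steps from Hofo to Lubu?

5

Shortest chain: Hofo → Hosa → Hoto → Deto → Qiru → Lubu.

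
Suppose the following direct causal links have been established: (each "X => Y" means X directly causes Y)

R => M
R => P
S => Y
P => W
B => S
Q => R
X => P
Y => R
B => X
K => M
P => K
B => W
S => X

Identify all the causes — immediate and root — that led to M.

B, K, P, Q, R, S, X, Y

Immediate causes of M: R, K.
Further upstream: Q, B, S, X, Y, P.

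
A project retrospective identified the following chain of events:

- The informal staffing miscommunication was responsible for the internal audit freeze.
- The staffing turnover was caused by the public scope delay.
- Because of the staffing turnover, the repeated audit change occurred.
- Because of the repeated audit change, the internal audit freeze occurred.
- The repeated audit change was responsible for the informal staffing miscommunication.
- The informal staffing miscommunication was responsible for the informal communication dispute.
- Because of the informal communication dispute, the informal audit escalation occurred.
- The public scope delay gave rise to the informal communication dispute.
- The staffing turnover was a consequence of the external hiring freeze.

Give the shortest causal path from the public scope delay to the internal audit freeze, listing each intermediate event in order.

the public scope delay → the staffing turnover → the repeated audit change → the internal audit freeze

the public scope delay → the staffing turnover
the staffing turnover → the repeated audit change
the repeated audit change → the internal audit freeze
Length: 3 steps.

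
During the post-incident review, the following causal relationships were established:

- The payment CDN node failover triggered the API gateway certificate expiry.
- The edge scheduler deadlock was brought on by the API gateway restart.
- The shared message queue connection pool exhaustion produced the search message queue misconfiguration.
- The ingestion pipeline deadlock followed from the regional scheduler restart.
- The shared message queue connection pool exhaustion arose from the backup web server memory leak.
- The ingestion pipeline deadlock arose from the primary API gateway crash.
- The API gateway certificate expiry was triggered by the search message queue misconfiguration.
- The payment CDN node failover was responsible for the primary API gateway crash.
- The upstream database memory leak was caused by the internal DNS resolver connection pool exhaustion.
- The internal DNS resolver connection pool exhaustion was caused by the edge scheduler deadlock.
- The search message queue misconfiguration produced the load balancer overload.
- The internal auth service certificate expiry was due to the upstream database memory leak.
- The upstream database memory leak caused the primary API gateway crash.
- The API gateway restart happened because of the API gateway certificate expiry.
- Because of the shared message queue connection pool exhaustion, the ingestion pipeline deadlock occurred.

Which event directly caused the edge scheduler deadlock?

the API gateway restart

Upstream contributors include the backup web server memory leak, the shared message queue connection pool exhaustion, the payment CDN node failover, the search message queue misconfiguration, the API gateway certificate expiry, but only the API gateway restart feeds directly into the edge scheduler deadlock.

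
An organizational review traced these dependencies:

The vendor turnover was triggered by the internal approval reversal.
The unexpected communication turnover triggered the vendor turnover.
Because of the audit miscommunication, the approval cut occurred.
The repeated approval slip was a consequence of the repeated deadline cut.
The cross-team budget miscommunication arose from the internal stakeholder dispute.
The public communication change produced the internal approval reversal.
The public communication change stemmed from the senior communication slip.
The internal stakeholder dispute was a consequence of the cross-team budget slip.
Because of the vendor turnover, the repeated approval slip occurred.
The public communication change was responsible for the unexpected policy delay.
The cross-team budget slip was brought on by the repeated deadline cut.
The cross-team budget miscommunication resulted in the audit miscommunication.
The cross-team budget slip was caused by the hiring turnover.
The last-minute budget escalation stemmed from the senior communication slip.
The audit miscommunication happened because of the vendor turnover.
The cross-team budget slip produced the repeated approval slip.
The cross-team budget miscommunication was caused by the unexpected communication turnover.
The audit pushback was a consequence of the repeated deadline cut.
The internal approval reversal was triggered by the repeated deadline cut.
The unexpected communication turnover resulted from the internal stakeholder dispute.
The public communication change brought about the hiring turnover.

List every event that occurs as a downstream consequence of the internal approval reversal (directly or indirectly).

the approval cut, the audit miscommunication, the repeated approval slip, the vendor turnover

Direct effects: the vendor turnover.
2 steps out: the audit miscommunication, the repeated approval slip.
3 steps out: the approval cut.
Not reachable from it: the senior communication slip, the public communication change, the last-minute budget escalation, the unexpected policy delay, the hiring turnover, the repeated deadline cut, the cross-team budget slip, the internal stakeholder dispute, the unexpected communication turnover, the cross-team budget miscommunication, the audit pushback.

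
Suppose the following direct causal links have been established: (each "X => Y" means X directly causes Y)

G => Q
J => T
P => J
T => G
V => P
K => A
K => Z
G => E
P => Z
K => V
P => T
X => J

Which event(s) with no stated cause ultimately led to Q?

Tracing upstream from Q: Q ← G ← T ← P ← V ← K.
A separate upstream branch: Q ← G ← T ← J ← X.
Each of those chain origins has no stated cause.

K, X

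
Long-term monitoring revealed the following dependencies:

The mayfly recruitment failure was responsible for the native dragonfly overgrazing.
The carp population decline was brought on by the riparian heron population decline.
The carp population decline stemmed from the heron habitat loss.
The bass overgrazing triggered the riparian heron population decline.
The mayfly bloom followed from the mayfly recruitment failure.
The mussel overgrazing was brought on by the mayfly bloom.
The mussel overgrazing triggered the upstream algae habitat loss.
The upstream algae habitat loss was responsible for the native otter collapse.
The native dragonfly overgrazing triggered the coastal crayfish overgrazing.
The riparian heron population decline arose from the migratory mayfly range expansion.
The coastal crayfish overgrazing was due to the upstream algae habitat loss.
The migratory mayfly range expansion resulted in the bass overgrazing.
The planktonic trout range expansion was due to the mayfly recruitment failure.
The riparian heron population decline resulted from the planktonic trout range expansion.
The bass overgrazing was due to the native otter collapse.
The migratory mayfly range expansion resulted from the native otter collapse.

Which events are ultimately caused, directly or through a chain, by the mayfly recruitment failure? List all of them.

Direct effects: the mayfly bloom, the native dragonfly overgrazing, the planktonic trout range expansion.
2 steps out: the mussel overgrazing, the coastal crayfish overgrazing, the riparian heron population decline.
3 steps out: the upstream algae habitat loss, the carp population decline.
4 steps out: the native otter collapse.
5 steps out: the migratory mayfly range expansion, the bass overgrazing.
Not reachable from it: the heron habitat loss.

the bass overgrazing, the carp population decline, the coastal crayfish overgrazing, the mayfly bloom, the migratory mayfly range expansion, the mussel overgrazing, the native dragonfly overgrazing, the native otter collapse, the planktonic trout range expansion, the riparian heron population decline, the upstream algae habitat loss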